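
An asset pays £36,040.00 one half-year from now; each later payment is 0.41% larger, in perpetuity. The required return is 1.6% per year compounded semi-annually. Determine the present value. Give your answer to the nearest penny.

Periodic rate r = 0.016/2 per half-year.
Growing perpetuity (Gordon): PV = PMT₁ / (r − g) = 36,040 / (r − 0.0041) = £9,241,025.64.

£9,241,025.64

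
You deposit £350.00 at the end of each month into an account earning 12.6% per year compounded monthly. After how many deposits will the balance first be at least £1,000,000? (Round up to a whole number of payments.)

Periodic rate r = 0.126/12 per month; n is counted in months.
Ordinary annuity FV: 1,000,000 = 350 × [((1+r)^n − 1)/r].
(1+r)^n = 1 + 1,000,000 × r / 350, so n = ln(1 + 1,000,000·r/350) / ln(1+r) = 328.76.
Round up to a whole number of payments: n = 329.

329 payments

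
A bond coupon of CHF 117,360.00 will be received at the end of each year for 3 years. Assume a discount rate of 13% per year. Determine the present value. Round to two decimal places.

This is an ordinary annuity: 3 payments of CHF 117,360.00 at the end of each year.
Periodic rate r = 0.13 per year.
PV = PMT × [(1 − (1+r)^−n)/r] = 117,360 × [1 − (1+r)^−3] / r = CHF 277,104.87

CHF 277,104.87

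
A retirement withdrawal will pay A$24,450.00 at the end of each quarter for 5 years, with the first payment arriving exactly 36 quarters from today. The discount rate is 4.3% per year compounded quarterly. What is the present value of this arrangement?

Ordinary annuity of 20 payments, first payment at period 36.
Periodic rate r = 0.043/4 per quarter; n is counted in quarters.
The ordinary-annuity PV formula values the stream one period before the first payment (period 35); discount that back 35 periods:
PV₀ = 24,450 × [1 − (1+r)^−20] / r × (1+r)^−35 = A$301,191.99

A$301,191.99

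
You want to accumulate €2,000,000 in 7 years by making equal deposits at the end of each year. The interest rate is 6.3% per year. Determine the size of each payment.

€236,099.51

Level ordinary annuity; solve FV = PMT × [((1+r)^n − 1)/r] for PMT.
Periodic rate r = 0.063 per year.
With n = 7: PMT = 2,000,000 / ([((1+r)^n − 1)/r]) = €236,099.51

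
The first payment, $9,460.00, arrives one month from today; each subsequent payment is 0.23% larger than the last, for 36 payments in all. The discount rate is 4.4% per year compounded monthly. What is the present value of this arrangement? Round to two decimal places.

Periodic rate r = 0.044/12 per month; n is counted in months.
Growing ordinary annuity: PV = PMT₁ × [1 − ((1+g)/(1+r))^n] / (r − g) = 9,460 × [1 − ((1+0.0023)/(1+r))^36] / (r − 0.0023) = $331,353.58.

$331,353.58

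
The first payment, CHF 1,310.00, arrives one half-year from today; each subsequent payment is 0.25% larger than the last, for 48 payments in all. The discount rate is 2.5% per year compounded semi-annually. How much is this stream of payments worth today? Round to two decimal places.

Periodic rate r = 0.025/2 per half-year; n is counted in half-years.
Growing ordinary annuity: PV = PMT₁ × [1 − ((1+g)/(1+r))^n] / (r − g) = 1,310 × [1 − ((1+0.0025)/(1+r))^48] / (r − 0.0025) = CHF 49,649.53.

CHF 49,649.53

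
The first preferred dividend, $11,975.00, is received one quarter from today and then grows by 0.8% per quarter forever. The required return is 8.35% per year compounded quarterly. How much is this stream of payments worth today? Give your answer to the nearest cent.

Periodic rate r = 0.0835/4 per quarter.
Growing perpetuity (Gordon): PV = PMT₁ / (r − g) = 11,975 / (r − 0.008) = $930,097.09.

$930,097.09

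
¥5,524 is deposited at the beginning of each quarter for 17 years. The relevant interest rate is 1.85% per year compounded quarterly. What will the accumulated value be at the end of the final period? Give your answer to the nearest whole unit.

¥442,262

This is an annuity due: 68 deposits of ¥5,524 at the beginning of each quarter.
Periodic rate r = 0.0185/4 per quarter; n is counted in quarters.
FV = PMT × [((1+r)^n − 1)/r] × (1+r) = 5,524 × [(1+r)^68 − 1] / r × (1+r) = ¥442,262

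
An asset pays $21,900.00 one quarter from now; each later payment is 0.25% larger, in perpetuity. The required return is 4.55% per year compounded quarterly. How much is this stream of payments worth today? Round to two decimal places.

Periodic rate r = 0.0455/4 per quarter.
Growing perpetuity (Gordon): PV = PMT₁ / (r − g) = 21,900 / (r − 0.0025) = $2,467,605.63.

$2,467,605.63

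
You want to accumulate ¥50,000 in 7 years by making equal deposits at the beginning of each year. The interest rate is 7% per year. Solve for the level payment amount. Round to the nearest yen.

¥5,400

Level annuity due; solve FV = PMT × [((1+r)^n − 1)/r] × (1+r) for PMT.
Periodic rate r = 0.07 per year.
With n = 7: PMT = 50,000 / ([((1+r)^n − 1)/r] × (1+r)) = ¥5,400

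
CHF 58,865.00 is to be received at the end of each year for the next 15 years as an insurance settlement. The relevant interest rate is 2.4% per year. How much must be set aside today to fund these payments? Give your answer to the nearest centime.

CHF 734,220.12

This is an ordinary annuity: 15 payments of CHF 58,865.00 at the end of each year.
Periodic rate r = 0.024 per year.
PV = PMT × [(1 − (1+r)^−n)/r] = 58,865 × [1 − (1+r)^−15] / r = CHF 734,220.12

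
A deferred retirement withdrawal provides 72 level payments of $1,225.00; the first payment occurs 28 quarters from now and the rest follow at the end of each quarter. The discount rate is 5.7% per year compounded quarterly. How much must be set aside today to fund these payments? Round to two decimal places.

$37,486.72

Ordinary annuity of 72 payments, first payment at period 28.
Periodic rate r = 0.057/4 per quarter; n is counted in quarters.
The ordinary-annuity PV formula values the stream one period before the first payment (period 27); discount that back 27 periods:
PV₀ = 1,225 × [1 − (1+r)^−72] / r × (1+r)^−27 = $37,486.72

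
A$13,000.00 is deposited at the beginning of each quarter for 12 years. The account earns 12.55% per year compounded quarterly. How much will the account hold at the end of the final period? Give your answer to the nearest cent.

A$1,455,322.26

This is an annuity due: 48 deposits of A$13,000.00 at the beginning of each quarter.
Periodic rate r = 0.1255/4 per quarter; n is counted in quarters.
FV = PMT × [((1+r)^n − 1)/r] × (1+r) = 13,000 × [(1+r)^48 − 1] / r × (1+r) = A$1,455,322.26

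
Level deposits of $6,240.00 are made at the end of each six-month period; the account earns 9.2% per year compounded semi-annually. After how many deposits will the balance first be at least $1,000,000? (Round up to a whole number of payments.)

48 payments

Periodic rate r = 0.092/2 per half-year; n is counted in half-years.
Ordinary annuity FV: 1,000,000 = 6,240 × [((1+r)^n − 1)/r].
(1+r)^n = 1 + 1,000,000 × r / 6,240, so n = ln(1 + 1,000,000·r/6,240) / ln(1+r) = 47.25.
Round up to a whole number of payments: n = 48.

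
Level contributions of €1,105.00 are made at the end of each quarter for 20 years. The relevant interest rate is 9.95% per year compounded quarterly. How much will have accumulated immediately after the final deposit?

€272,732.58

This is an ordinary annuity: 80 deposits of €1,105.00 at the end of each quarter.
Periodic rate r = 0.0995/4 per quarter; n is counted in quarters.
FV = PMT × [((1+r)^n − 1)/r] = 1,105 × [(1+r)^80 − 1] / r = €272,732.58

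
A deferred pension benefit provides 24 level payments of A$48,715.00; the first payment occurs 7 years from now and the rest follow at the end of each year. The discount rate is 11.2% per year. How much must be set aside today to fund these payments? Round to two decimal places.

A$212,045.49

Ordinary annuity of 24 payments, first payment at period 7.
Periodic rate r = 0.112 per year.
The ordinary-annuity PV formula values the stream one period before the first payment (period 6); discount that back 6 periods:
PV₀ = 48,715 × [1 − (1+r)^−24] / r × (1+r)^−6 = A$212,045.49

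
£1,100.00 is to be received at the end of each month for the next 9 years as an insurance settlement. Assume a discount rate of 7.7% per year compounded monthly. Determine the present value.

£85,511.67

This is an ordinary annuity: 108 payments of £1,100.00 at the end of each month.
Periodic rate r = 0.077/12 per month; n is counted in months.
PV = PMT × [(1 − (1+r)^−n)/r] = 1,100 × [1 − (1+r)^−108] / r = £85,511.67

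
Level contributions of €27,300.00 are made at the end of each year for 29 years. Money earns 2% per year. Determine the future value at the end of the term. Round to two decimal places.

€1,059,028.00

This is an ordinary annuity: 29 deposits of €27,300.00 at the end of each year.
Periodic rate r = 0.02 per year.
FV = PMT × [((1+r)^n − 1)/r] = 27,300 × [(1+r)^29 − 1] / r = €1,059,028.00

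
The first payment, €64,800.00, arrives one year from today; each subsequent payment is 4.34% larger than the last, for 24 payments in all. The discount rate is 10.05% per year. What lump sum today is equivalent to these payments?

€818,916.13

Periodic rate r = 0.1005 per year.
Growing ordinary annuity: PV = PMT₁ × [1 − ((1+g)/(1+r))^n] / (r − g) = 64,800 × [1 − ((1+0.0434)/(1+r))^24] / (r − 0.0434) = €818,916.13.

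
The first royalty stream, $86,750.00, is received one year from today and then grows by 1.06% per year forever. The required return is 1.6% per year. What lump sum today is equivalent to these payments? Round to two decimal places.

Periodic rate r = 0.016 per year.
Growing perpetuity (Gordon): PV = PMT₁ / (r − g) = 86,750 / (r − 0.0106) = $16,064,814.81.

$16,064,814.81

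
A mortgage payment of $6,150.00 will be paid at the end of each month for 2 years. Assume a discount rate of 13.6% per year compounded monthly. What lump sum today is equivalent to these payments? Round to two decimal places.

$128,596.16

This is an ordinary annuity: 24 payments of $6,150.00 at the end of each month.
Periodic rate r = 0.136/12 per month; n is counted in months.
PV = PMT × [(1 − (1+r)^−n)/r] = 6,150 × [1 − (1+r)^−24] / r = $128,596.16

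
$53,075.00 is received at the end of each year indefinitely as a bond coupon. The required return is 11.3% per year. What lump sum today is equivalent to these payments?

Periodic rate r = 0.113 per year.
Level perpetuity: PV = PMT / r = 53,075 / (0.113) = $469,690.27.

$469,690.27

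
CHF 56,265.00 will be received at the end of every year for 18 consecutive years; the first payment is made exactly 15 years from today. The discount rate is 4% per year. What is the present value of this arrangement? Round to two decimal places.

Ordinary annuity of 18 payments, first payment at period 15.
Periodic rate r = 0.04 per year.
The ordinary-annuity PV formula values the stream one period before the first payment (period 14); discount that back 14 periods:
PV₀ = 56,265 × [1 − (1+r)^−18] / r × (1+r)^−14 = CHF 411,321.26

CHF 411,321.26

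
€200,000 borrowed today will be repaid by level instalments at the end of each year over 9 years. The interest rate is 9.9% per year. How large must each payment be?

Level ordinary annuity; solve PV = PMT × [(1 − (1+r)^−n)/r] for PMT.
Periodic rate r = 0.099 per year.
With n = 9: PMT = 200,000 / ([(1 − (1+r)^−n)/r]) = €34,590.19

€34,590.19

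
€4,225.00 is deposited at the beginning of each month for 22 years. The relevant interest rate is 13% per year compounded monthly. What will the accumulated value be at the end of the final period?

This is an annuity due: 264 deposits of €4,225.00 at the beginning of each month.
Periodic rate r = 0.13/12 per month; n is counted in months.
FV = PMT × [((1+r)^n − 1)/r] × (1+r) = 4,225 × [(1+r)^264 − 1] / r × (1+r) = €6,384,478.43

€6,384,478.43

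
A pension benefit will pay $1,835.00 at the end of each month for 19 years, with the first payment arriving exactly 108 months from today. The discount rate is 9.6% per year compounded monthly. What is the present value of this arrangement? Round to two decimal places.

Ordinary annuity of 228 payments, first payment at period 108.
Periodic rate r = 0.096/12 per month; n is counted in months.
The ordinary-annuity PV formula values the stream one period before the first payment (period 107); discount that back 107 periods:
PV₀ = 1,835 × [1 − (1+r)^−228] / r × (1+r)^−107 = $81,889.04

$81,889.04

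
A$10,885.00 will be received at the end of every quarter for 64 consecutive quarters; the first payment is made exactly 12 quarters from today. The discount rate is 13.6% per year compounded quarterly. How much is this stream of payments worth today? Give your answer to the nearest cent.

A$195,547.38

Ordinary annuity of 64 payments, first payment at period 12.
Periodic rate r = 0.136/4 per quarter; n is counted in quarters.
The ordinary-annuity PV formula values the stream one period before the first payment (period 11); discount that back 11 periods:
PV₀ = 10,885 × [1 − (1+r)^−64] / r × (1+r)^−11 = A$195,547.38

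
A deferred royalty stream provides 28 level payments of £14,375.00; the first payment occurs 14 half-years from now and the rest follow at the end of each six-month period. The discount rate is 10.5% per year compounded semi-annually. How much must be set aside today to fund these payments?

£107,186.33

Ordinary annuity of 28 payments, first payment at period 14.
Periodic rate r = 0.105/2 per half-year; n is counted in half-years.
The ordinary-annuity PV formula values the stream one period before the first payment (period 13); discount that back 13 periods:
PV₀ = 14,375 × [1 − (1+r)^−28] / r × (1+r)^−13 = £107,186.33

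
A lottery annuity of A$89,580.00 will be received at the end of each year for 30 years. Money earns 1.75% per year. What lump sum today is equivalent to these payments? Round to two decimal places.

This is an ordinary annuity: 30 payments of A$89,580.00 at the end of each year.
Periodic rate r = 0.0175 per year.
PV = PMT × [(1 − (1+r)^−n)/r] = 89,580 × [1 − (1+r)^−30] / r = A$2,076,988.38

A$2,076,988.38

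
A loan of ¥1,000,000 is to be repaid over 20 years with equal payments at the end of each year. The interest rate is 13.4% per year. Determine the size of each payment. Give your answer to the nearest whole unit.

Level ordinary annuity; solve PV = PMT × [(1 − (1+r)^−n)/r] for PMT.
Periodic rate r = 0.134 per year.
With n = 20: PMT = 1,000,000 / ([(1 − (1+r)^−n)/r]) = ¥145,789

¥145,789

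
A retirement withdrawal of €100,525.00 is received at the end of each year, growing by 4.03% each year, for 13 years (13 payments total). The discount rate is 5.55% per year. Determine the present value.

€1,136,582.13

Periodic rate r = 0.0555 per year.
Growing ordinary annuity: PV = PMT₁ × [1 − ((1+g)/(1+r))^n] / (r − g) = 100,525 × [1 − ((1+0.0403)/(1+r))^13] / (r − 0.0403) = €1,136,582.13.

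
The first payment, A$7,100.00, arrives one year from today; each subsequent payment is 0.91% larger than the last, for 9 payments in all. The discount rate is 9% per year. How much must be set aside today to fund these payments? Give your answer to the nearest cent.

Periodic rate r = 0.09 per year.
Growing ordinary annuity: PV = PMT₁ × [1 − ((1+g)/(1+r))^n] / (r − g) = 7,100 × [1 − ((1+0.0091)/(1+r))^9] / (r − 0.0091) = A$43,921.80.

A$43,921.80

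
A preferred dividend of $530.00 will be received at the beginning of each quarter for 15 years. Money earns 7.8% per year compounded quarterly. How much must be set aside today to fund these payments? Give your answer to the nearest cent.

$19,011.98

This is an annuity due: 60 payments of $530.00 at the beginning of each quarter.
Periodic rate r = 0.078/4 per quarter; n is counted in quarters.
PV = PMT × [(1 − (1+r)^−n)/r] × (1+r) = 530 × [1 − (1+r)^−60] / r × (1+r) = $19,011.98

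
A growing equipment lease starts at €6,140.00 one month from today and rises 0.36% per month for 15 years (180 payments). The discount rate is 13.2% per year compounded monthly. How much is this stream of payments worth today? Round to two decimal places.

Periodic rate r = 0.132/12 per month; n is counted in months.
Growing ordinary annuity: PV = PMT₁ × [1 − ((1+g)/(1+r))^n] / (r − g) = 6,140 × [1 − ((1+0.0036)/(1+r))^180] / (r − 0.0036) = €608,600.52.

€608,600.52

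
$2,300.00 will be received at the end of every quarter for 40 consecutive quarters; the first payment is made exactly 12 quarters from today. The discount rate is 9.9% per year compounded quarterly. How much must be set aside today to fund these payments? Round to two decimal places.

Ordinary annuity of 40 payments, first payment at period 12.
Periodic rate r = 0.099/4 per quarter; n is counted in quarters.
The ordinary-annuity PV formula values the stream one period before the first payment (period 11); discount that back 11 periods:
PV₀ = 2,300 × [1 − (1+r)^−40] / r × (1+r)^−11 = $44,308.06

$44,308.06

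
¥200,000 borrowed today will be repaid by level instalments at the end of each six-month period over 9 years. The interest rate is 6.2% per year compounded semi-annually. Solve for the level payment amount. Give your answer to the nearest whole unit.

Level ordinary annuity; solve PV = PMT × [(1 − (1+r)^−n)/r] for PMT.
Periodic rate r = 0.062/2 per half-year; n is counted in half-years.
With n = 18: PMT = 200,000 / ([(1 − (1+r)^−n)/r]) = ¥14,665

¥14,665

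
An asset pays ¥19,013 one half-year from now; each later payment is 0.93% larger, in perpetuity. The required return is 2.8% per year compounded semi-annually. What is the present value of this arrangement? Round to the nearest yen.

¥4,045,319

Periodic rate r = 0.028/2 per half-year.
Growing perpetuity (Gordon): PV = PMT₁ / (r − g) = 19,013 / (r − 0.0093) = ¥4,045,319.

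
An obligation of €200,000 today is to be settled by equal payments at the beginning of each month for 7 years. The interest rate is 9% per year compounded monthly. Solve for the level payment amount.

Level annuity due; solve PV = PMT × [(1 − (1+r)^−n)/r] × (1+r) for PMT.
Periodic rate r = 0.09/12 per month; n is counted in months.
With n = 84: PMT = 200,000 / ([(1 − (1+r)^−n)/r] × (1+r)) = €3,193.86

€3,193.86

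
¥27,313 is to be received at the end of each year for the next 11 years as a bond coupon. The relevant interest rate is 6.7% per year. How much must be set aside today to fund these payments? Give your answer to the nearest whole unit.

¥207,907

This is an ordinary annuity: 11 payments of ¥27,313 at the end of each year.
Periodic rate r = 0.067 per year.
PV = PMT × [(1 − (1+r)^−n)/r] = 27,313 × [1 − (1+r)^−11] / r = ¥207,907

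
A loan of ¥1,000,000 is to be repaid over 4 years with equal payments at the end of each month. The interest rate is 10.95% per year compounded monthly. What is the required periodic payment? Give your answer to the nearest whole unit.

¥25,821

Level ordinary annuity; solve PV = PMT × [(1 − (1+r)^−n)/r] for PMT.
Periodic rate r = 0.1095/12 per month; n is counted in months.
With n = 48: PMT = 1,000,000 / ([(1 − (1+r)^−n)/r]) = ¥25,821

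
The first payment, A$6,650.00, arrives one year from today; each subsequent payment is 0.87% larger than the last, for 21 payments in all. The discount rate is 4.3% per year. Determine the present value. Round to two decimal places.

Periodic rate r = 0.043 per year.
Growing ordinary annuity: PV = PMT₁ × [1 − ((1+g)/(1+r))^n] / (r − g) = 6,650 × [1 − ((1+0.0087)/(1+r))^21] / (r − 0.0087) = A$97,813.81.

A$97,813.81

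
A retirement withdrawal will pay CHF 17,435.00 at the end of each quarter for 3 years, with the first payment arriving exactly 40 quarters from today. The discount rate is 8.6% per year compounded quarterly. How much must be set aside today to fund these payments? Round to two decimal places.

Ordinary annuity of 12 payments, first payment at period 40.
Periodic rate r = 0.086/4 per quarter; n is counted in quarters.
The ordinary-annuity PV formula values the stream one period before the first payment (period 39); discount that back 39 periods:
PV₀ = 17,435 × [1 − (1+r)^−12] / r × (1+r)^−39 = CHF 79,694.36

CHF 79,694.36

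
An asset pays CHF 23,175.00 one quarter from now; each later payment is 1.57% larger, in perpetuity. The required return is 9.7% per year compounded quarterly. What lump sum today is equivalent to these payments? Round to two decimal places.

Periodic rate r = 0.097/4 per quarter.
Growing perpetuity (Gordon): PV = PMT₁ / (r − g) = 23,175 / (r − 0.0157) = CHF 2,710,526.32.

CHF 2,710,526.32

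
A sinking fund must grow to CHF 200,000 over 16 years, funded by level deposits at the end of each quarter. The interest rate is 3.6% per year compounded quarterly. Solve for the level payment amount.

Level ordinary annuity; solve FV = PMT × [((1+r)^n − 1)/r] for PMT.
Periodic rate r = 0.036/4 per quarter; n is counted in quarters.
With n = 64: PMT = 200,000 / ([((1+r)^n − 1)/r]) = CHF 2,324.59

CHF 2,324.59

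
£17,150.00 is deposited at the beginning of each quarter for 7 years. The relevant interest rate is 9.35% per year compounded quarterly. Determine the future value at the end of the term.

£683,069.86

This is an annuity due: 28 deposits of £17,150.00 at the beginning of each quarter.
Periodic rate r = 0.0935/4 per quarter; n is counted in quarters.
FV = PMT × [((1+r)^n − 1)/r] × (1+r) = 17,150 × [(1+r)^28 − 1] / r × (1+r) = £683,069.86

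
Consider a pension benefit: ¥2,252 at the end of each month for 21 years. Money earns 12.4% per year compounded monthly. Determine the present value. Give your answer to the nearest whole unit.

This is an ordinary annuity: 252 payments of ¥2,252 at the end of each month.
Periodic rate r = 0.124/12 per month; n is counted in months.
PV = PMT × [(1 − (1+r)^−n)/r] = 2,252 × [1 − (1+r)^−252] / r = ¥201,596

¥201,596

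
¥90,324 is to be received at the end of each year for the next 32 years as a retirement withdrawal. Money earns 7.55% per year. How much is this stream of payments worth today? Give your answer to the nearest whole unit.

¥1,079,845

This is an ordinary annuity: 32 payments of ¥90,324 at the end of each year.
Periodic rate r = 0.0755 per year.
PV = PMT × [(1 − (1+r)^−n)/r] = 90,324 × [1 − (1+r)^−32] / r = ¥1,079,845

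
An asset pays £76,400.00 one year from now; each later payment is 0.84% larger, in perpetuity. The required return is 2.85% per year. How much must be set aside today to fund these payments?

Periodic rate r = 0.0285 per year.
Growing perpetuity (Gordon): PV = PMT₁ / (r − g) = 76,400 / (r − 0.0084) = £3,800,995.02.

£3,800,995.02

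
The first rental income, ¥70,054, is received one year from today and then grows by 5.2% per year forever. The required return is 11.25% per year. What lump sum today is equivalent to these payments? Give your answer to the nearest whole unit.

Periodic rate r = 0.1125 per year.
Growing perpetuity (Gordon): PV = PMT₁ / (r − g) = 70,054 / (r − 0.052) = ¥1,157,917.

¥1,157,917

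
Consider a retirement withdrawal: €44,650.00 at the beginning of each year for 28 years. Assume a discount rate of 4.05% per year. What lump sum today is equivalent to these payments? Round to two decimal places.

This is an annuity due: 28 payments of €44,650.00 at the beginning of each year.
Periodic rate r = 0.0405 per year.
PV = PMT × [(1 − (1+r)^−n)/r] × (1+r) = 44,650 × [1 − (1+r)^−28] / r × (1+r) = €769,694.58

€769,694.58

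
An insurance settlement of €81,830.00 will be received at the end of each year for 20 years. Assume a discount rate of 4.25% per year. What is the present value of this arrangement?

This is an ordinary annuity: 20 payments of €81,830.00 at the end of each year.
Periodic rate r = 0.0425 per year.
PV = PMT × [(1 − (1+r)^−n)/r] = 81,830 × [1 − (1+r)^−20] / r = €1,087,877.95

€1,087,877.95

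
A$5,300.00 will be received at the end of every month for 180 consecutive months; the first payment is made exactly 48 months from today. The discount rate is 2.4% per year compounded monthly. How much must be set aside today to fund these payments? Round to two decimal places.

A$728,743.31

Ordinary annuity of 180 payments, first payment at period 48.
Periodic rate r = 0.024/12 per month; n is counted in months.
The ordinary-annuity PV formula values the stream one period before the first payment (period 47); discount that back 47 periods:
PV₀ = 5,300 × [1 − (1+r)^−180] / r × (1+r)^−47 = A$728,743.31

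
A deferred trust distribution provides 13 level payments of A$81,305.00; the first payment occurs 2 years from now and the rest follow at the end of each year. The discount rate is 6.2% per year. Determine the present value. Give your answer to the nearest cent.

A$669,898.60

Ordinary annuity of 13 payments, first payment at period 2.
Periodic rate r = 0.062 per year.
The ordinary-annuity PV formula values the stream one period before the first payment (period 1); discount that back 1 periods:
PV₀ = 81,305 × [1 − (1+r)^−13] / r × (1+r)^−1 = A$669,898.60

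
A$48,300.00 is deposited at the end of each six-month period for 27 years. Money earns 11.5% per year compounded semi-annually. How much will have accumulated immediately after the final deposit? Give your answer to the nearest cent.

This is an ordinary annuity: 54 deposits of A$48,300.00 at the end of each six-month period.
Periodic rate r = 0.115/2 per half-year; n is counted in half-years.
FV = PMT × [((1+r)^n − 1)/r] = 48,300 × [(1+r)^54 − 1] / r = A$16,355,689.42

A$16,355,689.42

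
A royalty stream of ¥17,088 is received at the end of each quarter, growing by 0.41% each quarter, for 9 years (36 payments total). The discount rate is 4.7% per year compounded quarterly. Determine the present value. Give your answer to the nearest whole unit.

Periodic rate r = 0.047/4 per quarter; n is counted in quarters.
Growing ordinary annuity: PV = PMT₁ × [1 − ((1+g)/(1+r))^n] / (r − g) = 17,088 × [1 − ((1+0.0041)/(1+r))^36] / (r − 0.0041) = ¥534,054.

¥534,054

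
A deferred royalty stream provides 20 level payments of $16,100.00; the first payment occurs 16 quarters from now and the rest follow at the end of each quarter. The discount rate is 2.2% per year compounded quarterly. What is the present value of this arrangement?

$280,110.99

Ordinary annuity of 20 payments, first payment at period 16.
Periodic rate r = 0.022/4 per quarter; n is counted in quarters.
The ordinary-annuity PV formula values the stream one period before the first payment (period 15); discount that back 15 periods:
PV₀ = 16,100 × [1 − (1+r)^−20] / r × (1+r)^−15 = $280,110.99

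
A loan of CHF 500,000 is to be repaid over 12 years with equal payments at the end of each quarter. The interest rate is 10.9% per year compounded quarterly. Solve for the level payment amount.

CHF 18,796.59

Level ordinary annuity; solve PV = PMT × [(1 − (1+r)^−n)/r] for PMT.
Periodic rate r = 0.109/4 per quarter; n is counted in quarters.
With n = 48: PMT = 500,000 / ([(1 − (1+r)^−n)/r]) = CHF 18,796.59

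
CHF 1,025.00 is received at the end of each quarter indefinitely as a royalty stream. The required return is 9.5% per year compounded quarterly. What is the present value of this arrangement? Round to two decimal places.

Periodic rate r = 0.095/4 per quarter.
Level perpetuity: PV = PMT / r = 1,025 / (0.095/4) = CHF 43,157.89.

CHF 43,157.89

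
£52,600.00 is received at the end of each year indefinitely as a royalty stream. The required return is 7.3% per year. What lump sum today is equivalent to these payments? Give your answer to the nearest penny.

£720,547.95

Periodic rate r = 0.073 per year.
Level perpetuity: PV = PMT / r = 52,600 / (0.073) = £720,547.95.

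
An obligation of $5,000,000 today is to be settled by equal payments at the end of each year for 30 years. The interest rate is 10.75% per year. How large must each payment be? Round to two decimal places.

$563,854.51

Level ordinary annuity; solve PV = PMT × [(1 − (1+r)^−n)/r] for PMT.
Periodic rate r = 0.1075 per year.
With n = 30: PMT = 5,000,000 / ([(1 − (1+r)^−n)/r]) = $563,854.51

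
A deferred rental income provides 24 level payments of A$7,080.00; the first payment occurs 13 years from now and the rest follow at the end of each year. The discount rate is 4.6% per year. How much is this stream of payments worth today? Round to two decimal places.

Ordinary annuity of 24 payments, first payment at period 13.
Periodic rate r = 0.046 per year.
The ordinary-annuity PV formula values the stream one period before the first payment (period 12); discount that back 12 periods:
PV₀ = 7,080 × [1 − (1+r)^−24] / r × (1+r)^−12 = A$59,232.82

A$59,232.82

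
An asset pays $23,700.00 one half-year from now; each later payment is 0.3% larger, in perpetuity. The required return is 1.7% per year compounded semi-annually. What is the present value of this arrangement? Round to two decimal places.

$4,309,090.91

Periodic rate r = 0.017/2 per half-year.
Growing perpetuity (Gordon): PV = PMT₁ / (r − g) = 23,700 / (r − 0.003) = $4,309,090.91.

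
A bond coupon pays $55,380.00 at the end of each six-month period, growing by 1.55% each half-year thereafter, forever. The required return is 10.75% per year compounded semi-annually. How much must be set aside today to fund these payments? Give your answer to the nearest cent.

$1,447,843.14

Periodic rate r = 0.1075/2 per half-year.
Growing perpetuity (Gordon): PV = PMT₁ / (r − g) = 55,380 / (r − 0.0155) = $1,447,843.14.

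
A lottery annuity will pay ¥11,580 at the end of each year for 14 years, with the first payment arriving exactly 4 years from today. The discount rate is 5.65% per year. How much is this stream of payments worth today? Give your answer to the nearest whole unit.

Ordinary annuity of 14 payments, first payment at period 4.
Periodic rate r = 0.0565 per year.
The ordinary-annuity PV formula values the stream one period before the first payment (period 3); discount that back 3 periods:
PV₀ = 11,580 × [1 − (1+r)^−14] / r × (1+r)^−3 = ¥93,285

¥93,285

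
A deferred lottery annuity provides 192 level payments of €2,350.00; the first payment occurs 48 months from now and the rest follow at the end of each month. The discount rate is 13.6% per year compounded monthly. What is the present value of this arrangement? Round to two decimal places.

Ordinary annuity of 192 payments, first payment at period 48.
Periodic rate r = 0.136/12 per month; n is counted in months.
The ordinary-annuity PV formula values the stream one period before the first payment (period 47); discount that back 47 periods:
PV₀ = 2,350 × [1 − (1+r)^−192] / r × (1+r)^−47 = €108,062.07

€108,062.07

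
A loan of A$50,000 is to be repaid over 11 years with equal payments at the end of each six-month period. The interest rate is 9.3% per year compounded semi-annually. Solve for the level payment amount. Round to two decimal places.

A$3,678.25

Level ordinary annuity; solve PV = PMT × [(1 − (1+r)^−n)/r] for PMT.
Periodic rate r = 0.093/2 per half-year; n is counted in half-years.
With n = 22: PMT = 50,000 / ([(1 − (1+r)^−n)/r]) = A$3,678.25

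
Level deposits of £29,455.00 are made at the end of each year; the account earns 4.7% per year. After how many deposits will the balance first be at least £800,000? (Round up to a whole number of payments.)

Periodic rate r = 0.047 per year.
Ordinary annuity FV: 800,000 = 29,455 × [((1+r)^n − 1)/r].
(1+r)^n = 1 + 800,000 × r / 29,455, so n = ln(1 + 800,000·r/29,455) / ln(1+r) = 17.91.
Round up to a whole number of payments: n = 18.

18 payments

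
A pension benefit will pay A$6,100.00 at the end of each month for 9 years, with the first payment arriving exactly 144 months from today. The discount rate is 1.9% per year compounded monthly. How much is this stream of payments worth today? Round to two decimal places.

A$482,593.66

Ordinary annuity of 108 payments, first payment at period 144.
Periodic rate r = 0.019/12 per month; n is counted in months.
The ordinary-annuity PV formula values the stream one period before the first payment (period 143); discount that back 143 periods:
PV₀ = 6,100 × [1 − (1+r)^−108] / r × (1+r)^−143 = A$482,593.66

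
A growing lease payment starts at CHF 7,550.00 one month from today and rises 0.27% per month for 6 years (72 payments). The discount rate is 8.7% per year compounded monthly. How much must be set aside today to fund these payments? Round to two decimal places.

Periodic rate r = 0.087/12 per month; n is counted in months.
Growing ordinary annuity: PV = PMT₁ × [1 − ((1+g)/(1+r))^n] / (r − g) = 7,550 × [1 − ((1+0.0027)/(1+r))^72] / (r − 0.0027) = CHF 461,594.59.

CHF 461,594.59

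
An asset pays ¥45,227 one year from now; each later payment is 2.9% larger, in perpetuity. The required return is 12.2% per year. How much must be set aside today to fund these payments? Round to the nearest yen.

Periodic rate r = 0.122 per year.
Growing perpetuity (Gordon): PV = PMT₁ / (r − g) = 45,227 / (r − 0.029) = ¥486,312.

¥486,312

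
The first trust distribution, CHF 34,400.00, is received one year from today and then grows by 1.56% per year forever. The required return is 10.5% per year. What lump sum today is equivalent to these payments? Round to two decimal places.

CHF 384,787.47

Periodic rate r = 0.105 per year.
Growing perpetuity (Gordon): PV = PMT₁ / (r − g) = 34,400 / (r − 0.0156) = CHF 384,787.47.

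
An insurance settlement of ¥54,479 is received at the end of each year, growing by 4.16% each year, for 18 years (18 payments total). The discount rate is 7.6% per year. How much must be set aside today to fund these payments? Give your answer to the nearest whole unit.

Periodic rate r = 0.076 per year.
Growing ordinary annuity: PV = PMT₁ × [1 − ((1+g)/(1+r))^n] / (r − g) = 54,479 × [1 − ((1+0.0416)/(1+r))^18] / (r − 0.0416) = ¥701,288.

¥701,288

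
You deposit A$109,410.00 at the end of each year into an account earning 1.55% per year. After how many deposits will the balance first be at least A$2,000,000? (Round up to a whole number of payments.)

Periodic rate r = 0.0155 per year.
Ordinary annuity FV: 2,000,000 = 109,410 × [((1+r)^n − 1)/r].
(1+r)^n = 1 + 2,000,000 × r / 109,410, so n = ln(1 + 2,000,000·r/109,410) / ln(1+r) = 16.22.
Round up to a whole number of payments: n = 17.

17 payments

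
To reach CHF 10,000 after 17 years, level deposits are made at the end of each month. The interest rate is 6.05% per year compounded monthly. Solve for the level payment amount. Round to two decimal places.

CHF 28.17

Level ordinary annuity; solve FV = PMT × [((1+r)^n − 1)/r] for PMT.
Periodic rate r = 0.0605/12 per month; n is counted in months.
With n = 204: PMT = 10,000 / ([((1+r)^n − 1)/r]) = CHF 28.17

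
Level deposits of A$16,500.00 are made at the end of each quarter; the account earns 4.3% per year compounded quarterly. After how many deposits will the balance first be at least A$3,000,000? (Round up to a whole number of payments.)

102 payments

Periodic rate r = 0.043/4 per quarter; n is counted in quarters.
Ordinary annuity FV: 3,000,000 = 16,500 × [((1+r)^n − 1)/r].
(1+r)^n = 1 + 3,000,000 × r / 16,500, so n = ln(1 + 3,000,000·r/16,500) / ln(1+r) = 101.32.
Round up to a whole number of payments: n = 102.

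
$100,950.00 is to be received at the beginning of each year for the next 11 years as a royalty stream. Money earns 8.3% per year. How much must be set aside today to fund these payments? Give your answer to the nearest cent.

This is an annuity due: 11 payments of $100,950.00 at the beginning of each year.
Periodic rate r = 0.083 per year.
PV = PMT × [(1 − (1+r)^−n)/r] × (1+r) = 100,950 × [1 − (1+r)^−11] / r × (1+r) = $769,261.61

$769,261.61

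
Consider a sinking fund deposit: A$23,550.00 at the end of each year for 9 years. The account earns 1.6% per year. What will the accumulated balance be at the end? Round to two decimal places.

A$226,033.57

This is an ordinary annuity: 9 deposits of A$23,550.00 at the end of each year.
Periodic rate r = 0.016 per year.
FV = PMT × [((1+r)^n − 1)/r] = 23,550 × [(1+r)^9 − 1] / r = A$226,033.57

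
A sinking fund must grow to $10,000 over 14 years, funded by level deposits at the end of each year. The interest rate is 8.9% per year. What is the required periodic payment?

$387.11

Level ordinary annuity; solve FV = PMT × [((1+r)^n − 1)/r] for PMT.
Periodic rate r = 0.089 per year.
With n = 14: PMT = 10,000 / ([((1+r)^n − 1)/r]) = $387.11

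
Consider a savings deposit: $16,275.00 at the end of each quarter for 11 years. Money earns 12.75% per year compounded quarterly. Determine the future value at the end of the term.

$1,520,191.36

This is an ordinary annuity: 44 deposits of $16,275.00 at the end of each quarter.
Periodic rate r = 0.1275/4 per quarter; n is counted in quarters.
FV = PMT × [((1+r)^n − 1)/r] = 16,275 × [(1+r)^44 − 1] / r = $1,520,191.36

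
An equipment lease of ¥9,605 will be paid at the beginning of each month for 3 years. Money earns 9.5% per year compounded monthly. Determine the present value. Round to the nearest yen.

This is an annuity due: 36 payments of ¥9,605 at the beginning of each month.
Periodic rate r = 0.095/12 per month; n is counted in months.
PV = PMT × [(1 − (1+r)^−n)/r] × (1+r) = 9,605 × [1 − (1+r)^−36] / r × (1+r) = ¥302,221

¥302,221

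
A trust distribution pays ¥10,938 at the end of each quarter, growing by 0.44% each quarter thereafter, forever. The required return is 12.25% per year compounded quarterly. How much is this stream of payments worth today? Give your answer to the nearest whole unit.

Periodic rate r = 0.1225/4 per quarter.
Growing perpetuity (Gordon): PV = PMT₁ / (r − g) = 10,938 / (r − 0.0044) = ¥417,083.

¥417,083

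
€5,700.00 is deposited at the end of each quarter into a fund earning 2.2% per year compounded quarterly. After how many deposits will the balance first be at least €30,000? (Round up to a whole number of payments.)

6 payments

Periodic rate r = 0.022/4 per quarter; n is counted in quarters.
Ordinary annuity FV: 30,000 = 5,700 × [((1+r)^n − 1)/r].
(1+r)^n = 1 + 30,000 × r / 5,700, so n = ln(1 + 30,000·r/5,700) / ln(1+r) = 5.20.
Round up to a whole number of payments: n = 6.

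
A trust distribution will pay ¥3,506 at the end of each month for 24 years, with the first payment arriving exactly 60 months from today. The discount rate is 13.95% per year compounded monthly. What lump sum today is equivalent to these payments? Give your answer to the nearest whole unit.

Ordinary annuity of 288 payments, first payment at period 60.
Periodic rate r = 0.1395/12 per month; n is counted in months.
The ordinary-annuity PV formula values the stream one period before the first payment (period 59); discount that back 59 periods:
PV₀ = 3,506 × [1 − (1+r)^−288] / r × (1+r)^−59 = ¥147,033

¥147,033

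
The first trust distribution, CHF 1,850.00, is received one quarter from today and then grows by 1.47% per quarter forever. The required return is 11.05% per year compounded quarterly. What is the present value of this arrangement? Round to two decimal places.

CHF 143,133.46

Periodic rate r = 0.1105/4 per quarter.
Growing perpetuity (Gordon): PV = PMT₁ / (r − g) = 1,850 / (r − 0.0147) = CHF 143,133.46.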